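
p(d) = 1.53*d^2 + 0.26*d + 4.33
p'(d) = 3.06*d + 0.26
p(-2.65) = 14.39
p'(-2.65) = -7.85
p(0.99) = 6.09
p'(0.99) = 3.29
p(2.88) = 17.77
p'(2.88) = 9.07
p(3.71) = 26.35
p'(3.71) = 11.61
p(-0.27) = 4.37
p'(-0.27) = -0.57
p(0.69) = 5.24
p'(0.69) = 2.37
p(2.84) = 17.41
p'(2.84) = 8.95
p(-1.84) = 9.03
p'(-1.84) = -5.37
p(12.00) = 227.77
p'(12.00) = 36.98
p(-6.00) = 57.85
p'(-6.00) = -18.10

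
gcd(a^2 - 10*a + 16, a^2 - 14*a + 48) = a - 8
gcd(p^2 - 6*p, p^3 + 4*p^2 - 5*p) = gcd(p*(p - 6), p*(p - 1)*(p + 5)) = p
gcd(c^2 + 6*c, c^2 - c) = c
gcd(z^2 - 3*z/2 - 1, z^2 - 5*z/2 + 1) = z - 2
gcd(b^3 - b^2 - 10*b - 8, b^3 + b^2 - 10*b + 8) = 1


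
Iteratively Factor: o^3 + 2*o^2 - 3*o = (o - 1)*(o^2 + 3*o) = o*(o - 1)*(o + 3)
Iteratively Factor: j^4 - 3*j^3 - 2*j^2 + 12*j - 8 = (j - 1)*(j^3 - 2*j^2 - 4*j + 8) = (j - 2)*(j - 1)*(j^2 - 4) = (j - 2)^2*(j - 1)*(j + 2)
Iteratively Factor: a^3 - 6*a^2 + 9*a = (a)*(a^2 - 6*a + 9) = a*(a - 3)*(a - 3)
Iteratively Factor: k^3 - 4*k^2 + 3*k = (k - 1)*(k^2 - 3*k) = k*(k - 1)*(k - 3)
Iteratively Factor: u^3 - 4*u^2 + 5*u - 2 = (u - 2)*(u^2 - 2*u + 1) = (u - 2)*(u - 1)*(u - 1)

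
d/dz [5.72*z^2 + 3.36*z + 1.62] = 11.44*z + 3.36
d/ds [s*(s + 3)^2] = 3*(s + 1)*(s + 3)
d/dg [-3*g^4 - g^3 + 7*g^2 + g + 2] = -12*g^3 - 3*g^2 + 14*g + 1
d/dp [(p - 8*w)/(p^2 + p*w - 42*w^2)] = (p^2 + p*w - 42*w^2 - (p - 8*w)*(2*p + w))/(p^2 + p*w - 42*w^2)^2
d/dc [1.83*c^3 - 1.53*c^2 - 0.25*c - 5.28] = 5.49*c^2 - 3.06*c - 0.25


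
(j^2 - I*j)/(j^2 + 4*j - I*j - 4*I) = j/(j + 4)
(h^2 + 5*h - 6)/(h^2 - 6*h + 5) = (h + 6)/(h - 5)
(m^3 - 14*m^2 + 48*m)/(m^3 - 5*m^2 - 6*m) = (m - 8)/(m + 1)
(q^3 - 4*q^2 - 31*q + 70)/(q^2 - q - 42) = (q^2 + 3*q - 10)/(q + 6)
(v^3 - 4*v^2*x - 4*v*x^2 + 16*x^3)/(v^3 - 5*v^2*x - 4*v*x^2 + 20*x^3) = (-v + 4*x)/(-v + 5*x)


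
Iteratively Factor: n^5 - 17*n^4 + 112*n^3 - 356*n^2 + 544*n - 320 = (n - 2)*(n^4 - 15*n^3 + 82*n^2 - 192*n + 160) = (n - 5)*(n - 2)*(n^3 - 10*n^2 + 32*n - 32) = (n - 5)*(n - 4)*(n - 2)*(n^2 - 6*n + 8) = (n - 5)*(n - 4)*(n - 2)^2*(n - 4)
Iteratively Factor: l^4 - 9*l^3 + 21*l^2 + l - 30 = (l - 5)*(l^3 - 4*l^2 + l + 6) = (l - 5)*(l - 3)*(l^2 - l - 2) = (l - 5)*(l - 3)*(l - 2)*(l + 1)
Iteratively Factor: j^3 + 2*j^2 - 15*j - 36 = (j + 3)*(j^2 - j - 12) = (j + 3)^2*(j - 4)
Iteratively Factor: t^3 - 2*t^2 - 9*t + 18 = (t - 3)*(t^2 + t - 6) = (t - 3)*(t + 3)*(t - 2)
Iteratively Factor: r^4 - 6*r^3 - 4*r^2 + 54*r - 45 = (r - 1)*(r^3 - 5*r^2 - 9*r + 45) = (r - 5)*(r - 1)*(r^2 - 9) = (r - 5)*(r - 3)*(r - 1)*(r + 3)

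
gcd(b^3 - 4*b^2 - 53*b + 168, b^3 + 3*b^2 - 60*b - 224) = b^2 - b - 56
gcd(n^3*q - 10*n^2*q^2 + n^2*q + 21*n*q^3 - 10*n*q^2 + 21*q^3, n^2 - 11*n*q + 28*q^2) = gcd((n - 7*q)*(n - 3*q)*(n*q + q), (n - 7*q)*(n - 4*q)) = -n + 7*q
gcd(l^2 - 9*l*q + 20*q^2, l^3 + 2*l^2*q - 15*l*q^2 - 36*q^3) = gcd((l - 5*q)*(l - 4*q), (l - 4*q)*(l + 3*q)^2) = -l + 4*q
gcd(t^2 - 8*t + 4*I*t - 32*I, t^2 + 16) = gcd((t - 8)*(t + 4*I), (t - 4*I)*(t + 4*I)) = t + 4*I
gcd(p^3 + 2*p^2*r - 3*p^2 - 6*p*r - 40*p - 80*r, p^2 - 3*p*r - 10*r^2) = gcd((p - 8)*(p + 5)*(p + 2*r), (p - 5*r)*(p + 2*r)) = p + 2*r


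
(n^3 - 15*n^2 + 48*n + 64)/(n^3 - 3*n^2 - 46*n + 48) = (n^2 - 7*n - 8)/(n^2 + 5*n - 6)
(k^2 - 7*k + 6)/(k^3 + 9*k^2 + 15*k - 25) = (k - 6)/(k^2 + 10*k + 25)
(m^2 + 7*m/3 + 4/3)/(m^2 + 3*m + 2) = (m + 4/3)/(m + 2)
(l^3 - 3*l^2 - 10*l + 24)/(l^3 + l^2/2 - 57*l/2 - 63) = 2*(l^2 - 6*l + 8)/(2*l^2 - 5*l - 42)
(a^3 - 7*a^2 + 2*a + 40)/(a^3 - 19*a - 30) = (a - 4)/(a + 3)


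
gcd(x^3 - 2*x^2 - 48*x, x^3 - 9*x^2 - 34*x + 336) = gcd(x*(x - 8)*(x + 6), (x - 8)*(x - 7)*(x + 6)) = x^2 - 2*x - 48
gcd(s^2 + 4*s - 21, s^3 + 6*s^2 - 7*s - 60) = s - 3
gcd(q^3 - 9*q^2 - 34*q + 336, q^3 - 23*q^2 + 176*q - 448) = q^2 - 15*q + 56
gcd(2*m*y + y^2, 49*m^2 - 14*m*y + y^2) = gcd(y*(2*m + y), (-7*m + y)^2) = 1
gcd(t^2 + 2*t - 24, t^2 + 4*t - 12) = t + 6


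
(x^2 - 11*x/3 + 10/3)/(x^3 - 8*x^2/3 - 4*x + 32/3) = (3*x - 5)/(3*x^2 - 2*x - 16)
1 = 1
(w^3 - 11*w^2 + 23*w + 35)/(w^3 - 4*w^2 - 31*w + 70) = (w^2 - 4*w - 5)/(w^2 + 3*w - 10)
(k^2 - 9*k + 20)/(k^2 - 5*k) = (k - 4)/k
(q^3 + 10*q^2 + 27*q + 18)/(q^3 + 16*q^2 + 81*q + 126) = (q + 1)/(q + 7)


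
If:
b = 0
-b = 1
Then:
No Solution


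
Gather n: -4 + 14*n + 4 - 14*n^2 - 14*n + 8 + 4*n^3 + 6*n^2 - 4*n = 4*n^3 - 8*n^2 - 4*n + 8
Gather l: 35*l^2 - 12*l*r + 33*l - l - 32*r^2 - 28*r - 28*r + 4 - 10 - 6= 35*l^2 + l*(32 - 12*r) - 32*r^2 - 56*r - 12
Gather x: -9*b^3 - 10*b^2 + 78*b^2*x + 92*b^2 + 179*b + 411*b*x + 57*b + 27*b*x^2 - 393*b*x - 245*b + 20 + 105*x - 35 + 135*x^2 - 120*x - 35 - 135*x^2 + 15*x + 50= -9*b^3 + 82*b^2 + 27*b*x^2 - 9*b + x*(78*b^2 + 18*b)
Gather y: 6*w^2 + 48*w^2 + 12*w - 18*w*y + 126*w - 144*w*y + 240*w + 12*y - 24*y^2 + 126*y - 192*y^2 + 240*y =54*w^2 + 378*w - 216*y^2 + y*(378 - 162*w)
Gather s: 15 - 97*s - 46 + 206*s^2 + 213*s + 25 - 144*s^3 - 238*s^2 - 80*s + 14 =-144*s^3 - 32*s^2 + 36*s + 8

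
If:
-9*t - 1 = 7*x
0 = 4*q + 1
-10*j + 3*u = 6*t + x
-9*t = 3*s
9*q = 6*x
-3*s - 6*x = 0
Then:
No Solution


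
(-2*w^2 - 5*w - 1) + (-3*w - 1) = -2*w^2 - 8*w - 2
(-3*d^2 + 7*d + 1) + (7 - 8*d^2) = -11*d^2 + 7*d + 8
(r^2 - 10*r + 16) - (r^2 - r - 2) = 18 - 9*r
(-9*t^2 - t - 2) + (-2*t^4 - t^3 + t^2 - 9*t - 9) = -2*t^4 - t^3 - 8*t^2 - 10*t - 11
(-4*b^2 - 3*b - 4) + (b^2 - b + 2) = -3*b^2 - 4*b - 2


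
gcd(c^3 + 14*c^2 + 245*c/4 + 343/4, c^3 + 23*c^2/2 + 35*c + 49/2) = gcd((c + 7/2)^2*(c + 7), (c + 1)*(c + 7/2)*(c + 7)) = c^2 + 21*c/2 + 49/2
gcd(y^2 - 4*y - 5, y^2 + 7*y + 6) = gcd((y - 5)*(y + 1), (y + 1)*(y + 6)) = y + 1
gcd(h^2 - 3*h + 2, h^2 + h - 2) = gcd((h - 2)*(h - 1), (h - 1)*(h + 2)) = h - 1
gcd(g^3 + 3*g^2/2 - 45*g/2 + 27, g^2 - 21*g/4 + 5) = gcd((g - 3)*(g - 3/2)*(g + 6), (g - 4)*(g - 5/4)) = 1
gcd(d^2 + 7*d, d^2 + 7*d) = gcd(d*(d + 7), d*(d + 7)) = d^2 + 7*d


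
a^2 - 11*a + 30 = (a - 6)*(a - 5)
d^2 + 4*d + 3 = (d + 1)*(d + 3)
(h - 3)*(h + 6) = h^2 + 3*h - 18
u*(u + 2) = u^2 + 2*u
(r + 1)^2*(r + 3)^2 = r^4 + 8*r^3 + 22*r^2 + 24*r + 9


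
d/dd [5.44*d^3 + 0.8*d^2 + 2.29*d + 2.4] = 16.32*d^2 + 1.6*d + 2.29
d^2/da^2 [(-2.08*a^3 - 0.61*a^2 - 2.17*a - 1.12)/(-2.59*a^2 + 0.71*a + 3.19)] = (-1.77635683940025e-15*a^4 + 67.824004*a^3 + 103.58367*a^2 + 222.212862*a + 22.221464)/(17.373979*a^6 - 14.288253*a^5 - 60.27966*a^4 + 34.838635*a^3 + 74.24406*a^2 - 21.675093*a - 32.461759)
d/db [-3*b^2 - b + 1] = -6*b - 1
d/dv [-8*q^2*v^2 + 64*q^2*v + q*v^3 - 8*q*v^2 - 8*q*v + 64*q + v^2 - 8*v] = -16*q^2*v + 64*q^2 + 3*q*v^2 - 16*q*v - 8*q + 2*v - 8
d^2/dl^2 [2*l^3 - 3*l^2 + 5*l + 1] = 12*l - 6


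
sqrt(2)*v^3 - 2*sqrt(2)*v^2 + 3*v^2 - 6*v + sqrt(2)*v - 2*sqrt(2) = (v - 2)*(v + sqrt(2))*(sqrt(2)*v + 1)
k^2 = k^2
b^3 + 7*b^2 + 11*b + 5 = (b + 1)^2*(b + 5)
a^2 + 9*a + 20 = (a + 4)*(a + 5)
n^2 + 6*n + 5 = (n + 1)*(n + 5)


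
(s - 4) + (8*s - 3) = 9*s - 7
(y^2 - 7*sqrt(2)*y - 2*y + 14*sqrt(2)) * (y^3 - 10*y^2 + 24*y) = y^5 - 12*y^4 - 7*sqrt(2)*y^4 + 44*y^3 + 84*sqrt(2)*y^3 - 308*sqrt(2)*y^2 - 48*y^2 + 336*sqrt(2)*y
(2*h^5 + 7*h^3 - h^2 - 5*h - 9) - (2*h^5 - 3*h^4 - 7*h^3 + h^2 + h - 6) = 3*h^4 + 14*h^3 - 2*h^2 - 6*h - 3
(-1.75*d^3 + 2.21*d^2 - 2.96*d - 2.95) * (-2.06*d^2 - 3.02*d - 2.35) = 3.605*d^5 + 0.7324*d^4 + 3.5359*d^3 + 9.8227*d^2 + 15.865*d + 6.9325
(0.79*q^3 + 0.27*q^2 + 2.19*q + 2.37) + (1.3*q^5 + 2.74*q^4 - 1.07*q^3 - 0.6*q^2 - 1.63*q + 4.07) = 1.3*q^5 + 2.74*q^4 - 0.28*q^3 - 0.33*q^2 + 0.56*q + 6.44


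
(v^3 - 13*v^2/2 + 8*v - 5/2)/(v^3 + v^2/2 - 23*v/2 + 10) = (2*v^2 - 11*v + 5)/(2*v^2 + 3*v - 20)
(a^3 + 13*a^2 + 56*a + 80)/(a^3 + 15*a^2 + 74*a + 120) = (a + 4)/(a + 6)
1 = 1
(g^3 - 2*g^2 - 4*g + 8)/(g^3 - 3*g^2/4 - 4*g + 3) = 4*(g - 2)/(4*g - 3)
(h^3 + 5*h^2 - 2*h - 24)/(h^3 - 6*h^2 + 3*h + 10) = (h^2 + 7*h + 12)/(h^2 - 4*h - 5)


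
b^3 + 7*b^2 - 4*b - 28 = (b - 2)*(b + 2)*(b + 7)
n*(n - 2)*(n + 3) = n^3 + n^2 - 6*n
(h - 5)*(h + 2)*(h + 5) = h^3 + 2*h^2 - 25*h - 50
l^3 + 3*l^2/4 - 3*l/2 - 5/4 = (l - 5/4)*(l + 1)^2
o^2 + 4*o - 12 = (o - 2)*(o + 6)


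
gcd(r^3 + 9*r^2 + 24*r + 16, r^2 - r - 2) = r + 1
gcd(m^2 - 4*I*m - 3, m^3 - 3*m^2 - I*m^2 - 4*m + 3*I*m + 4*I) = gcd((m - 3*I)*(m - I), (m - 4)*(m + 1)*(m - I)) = m - I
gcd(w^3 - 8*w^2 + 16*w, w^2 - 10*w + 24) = w - 4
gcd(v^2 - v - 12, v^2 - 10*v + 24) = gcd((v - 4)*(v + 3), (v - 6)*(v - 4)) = v - 4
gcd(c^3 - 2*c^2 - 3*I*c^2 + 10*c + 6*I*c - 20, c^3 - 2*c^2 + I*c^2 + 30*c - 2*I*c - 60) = c^2 + c*(-2 - 5*I) + 10*I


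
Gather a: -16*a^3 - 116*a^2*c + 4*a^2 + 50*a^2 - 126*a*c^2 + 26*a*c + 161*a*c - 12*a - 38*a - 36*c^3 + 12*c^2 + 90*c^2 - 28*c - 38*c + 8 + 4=-16*a^3 + a^2*(54 - 116*c) + a*(-126*c^2 + 187*c - 50) - 36*c^3 + 102*c^2 - 66*c + 12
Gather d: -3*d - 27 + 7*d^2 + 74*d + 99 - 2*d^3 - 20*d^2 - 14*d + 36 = -2*d^3 - 13*d^2 + 57*d + 108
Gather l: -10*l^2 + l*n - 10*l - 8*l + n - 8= -10*l^2 + l*(n - 18) + n - 8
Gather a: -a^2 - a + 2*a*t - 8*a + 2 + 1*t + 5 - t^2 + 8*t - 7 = -a^2 + a*(2*t - 9) - t^2 + 9*t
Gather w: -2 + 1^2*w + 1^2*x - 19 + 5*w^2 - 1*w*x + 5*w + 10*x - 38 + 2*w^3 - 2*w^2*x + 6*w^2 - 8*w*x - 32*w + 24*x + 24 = 2*w^3 + w^2*(11 - 2*x) + w*(-9*x - 26) + 35*x - 35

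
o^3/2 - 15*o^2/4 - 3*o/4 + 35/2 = (o/2 + 1)*(o - 7)*(o - 5/2)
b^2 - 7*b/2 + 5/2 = (b - 5/2)*(b - 1)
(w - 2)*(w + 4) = w^2 + 2*w - 8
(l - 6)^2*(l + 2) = l^3 - 10*l^2 + 12*l + 72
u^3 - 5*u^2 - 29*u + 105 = (u - 7)*(u - 3)*(u + 5)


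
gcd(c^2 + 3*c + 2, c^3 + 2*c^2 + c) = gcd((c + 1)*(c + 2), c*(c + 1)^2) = c + 1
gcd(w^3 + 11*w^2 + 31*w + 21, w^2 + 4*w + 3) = w^2 + 4*w + 3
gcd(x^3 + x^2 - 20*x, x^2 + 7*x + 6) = 1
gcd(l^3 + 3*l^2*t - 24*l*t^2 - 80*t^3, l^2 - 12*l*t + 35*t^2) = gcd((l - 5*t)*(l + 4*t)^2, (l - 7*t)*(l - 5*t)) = -l + 5*t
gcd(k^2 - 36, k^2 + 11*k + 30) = k + 6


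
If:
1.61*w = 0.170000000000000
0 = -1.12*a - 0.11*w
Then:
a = -0.01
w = 0.11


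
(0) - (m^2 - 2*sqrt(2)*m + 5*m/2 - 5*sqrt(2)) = -m^2 - 5*m/2 + 2*sqrt(2)*m + 5*sqrt(2)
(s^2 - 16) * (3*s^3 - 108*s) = 3*s^5 - 156*s^3 + 1728*s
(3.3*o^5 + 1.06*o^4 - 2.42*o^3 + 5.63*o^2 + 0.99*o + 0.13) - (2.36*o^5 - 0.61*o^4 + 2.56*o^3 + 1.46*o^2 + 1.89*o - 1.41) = 0.94*o^5 + 1.67*o^4 - 4.98*o^3 + 4.17*o^2 - 0.9*o + 1.54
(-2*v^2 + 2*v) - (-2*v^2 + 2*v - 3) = 3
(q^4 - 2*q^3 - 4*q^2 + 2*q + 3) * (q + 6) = q^5 + 4*q^4 - 16*q^3 - 22*q^2 + 15*q + 18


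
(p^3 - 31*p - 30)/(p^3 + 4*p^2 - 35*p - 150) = (p + 1)/(p + 5)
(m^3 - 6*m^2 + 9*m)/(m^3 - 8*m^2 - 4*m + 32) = m*(m^2 - 6*m + 9)/(m^3 - 8*m^2 - 4*m + 32)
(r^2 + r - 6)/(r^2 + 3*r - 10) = (r + 3)/(r + 5)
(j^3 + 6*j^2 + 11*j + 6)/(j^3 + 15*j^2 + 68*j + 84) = (j^2 + 4*j + 3)/(j^2 + 13*j + 42)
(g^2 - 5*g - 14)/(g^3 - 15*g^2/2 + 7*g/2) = 2*(g + 2)/(g*(2*g - 1))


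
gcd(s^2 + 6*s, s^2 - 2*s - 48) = s + 6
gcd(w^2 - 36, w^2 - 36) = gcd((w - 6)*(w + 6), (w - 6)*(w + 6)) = w^2 - 36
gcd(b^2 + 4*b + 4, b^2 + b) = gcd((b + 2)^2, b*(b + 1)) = 1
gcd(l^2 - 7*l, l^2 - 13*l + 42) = l - 7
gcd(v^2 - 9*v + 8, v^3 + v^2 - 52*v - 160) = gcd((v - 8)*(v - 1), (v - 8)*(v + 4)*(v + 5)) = v - 8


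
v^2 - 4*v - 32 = (v - 8)*(v + 4)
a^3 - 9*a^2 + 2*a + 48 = (a - 8)*(a - 3)*(a + 2)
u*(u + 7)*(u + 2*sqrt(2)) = u^3 + 2*sqrt(2)*u^2 + 7*u^2 + 14*sqrt(2)*u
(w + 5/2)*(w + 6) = w^2 + 17*w/2 + 15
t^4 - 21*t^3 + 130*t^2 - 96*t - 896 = (t - 8)^2*(t - 7)*(t + 2)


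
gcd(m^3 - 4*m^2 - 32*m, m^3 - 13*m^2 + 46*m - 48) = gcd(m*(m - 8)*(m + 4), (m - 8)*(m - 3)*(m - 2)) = m - 8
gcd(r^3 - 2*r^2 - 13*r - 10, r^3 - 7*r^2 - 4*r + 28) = r + 2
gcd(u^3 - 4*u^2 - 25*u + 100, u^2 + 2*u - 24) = u - 4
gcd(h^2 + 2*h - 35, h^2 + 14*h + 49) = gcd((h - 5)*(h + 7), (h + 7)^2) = h + 7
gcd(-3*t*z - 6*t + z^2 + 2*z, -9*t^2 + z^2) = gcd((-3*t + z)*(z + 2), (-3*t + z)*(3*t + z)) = -3*t + z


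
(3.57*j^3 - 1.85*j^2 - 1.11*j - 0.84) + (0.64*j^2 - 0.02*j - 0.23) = 3.57*j^3 - 1.21*j^2 - 1.13*j - 1.07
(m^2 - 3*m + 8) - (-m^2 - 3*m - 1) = 2*m^2 + 9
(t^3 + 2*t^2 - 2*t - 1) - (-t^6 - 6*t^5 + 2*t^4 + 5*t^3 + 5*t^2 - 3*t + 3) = t^6 + 6*t^5 - 2*t^4 - 4*t^3 - 3*t^2 + t - 4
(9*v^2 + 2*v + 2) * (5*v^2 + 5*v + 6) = 45*v^4 + 55*v^3 + 74*v^2 + 22*v + 12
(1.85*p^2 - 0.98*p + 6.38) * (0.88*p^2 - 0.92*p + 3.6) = 1.628*p^4 - 2.5644*p^3 + 13.176*p^2 - 9.3976*p + 22.968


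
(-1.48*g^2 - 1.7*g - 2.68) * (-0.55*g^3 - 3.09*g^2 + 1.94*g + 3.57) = 0.814*g^5 + 5.5082*g^4 + 3.8558*g^3 - 0.3004*g^2 - 11.2682*g - 9.5676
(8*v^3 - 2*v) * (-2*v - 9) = -16*v^4 - 72*v^3 + 4*v^2 + 18*v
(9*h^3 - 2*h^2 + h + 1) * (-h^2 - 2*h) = -9*h^5 - 16*h^4 + 3*h^3 - 3*h^2 - 2*h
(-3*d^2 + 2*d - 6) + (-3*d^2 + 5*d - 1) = -6*d^2 + 7*d - 7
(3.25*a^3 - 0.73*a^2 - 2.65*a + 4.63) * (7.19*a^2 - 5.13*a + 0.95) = 23.3675*a^5 - 21.9212*a^4 - 12.2211*a^3 + 46.1907*a^2 - 26.2694*a + 4.3985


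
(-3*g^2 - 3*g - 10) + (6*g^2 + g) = 3*g^2 - 2*g - 10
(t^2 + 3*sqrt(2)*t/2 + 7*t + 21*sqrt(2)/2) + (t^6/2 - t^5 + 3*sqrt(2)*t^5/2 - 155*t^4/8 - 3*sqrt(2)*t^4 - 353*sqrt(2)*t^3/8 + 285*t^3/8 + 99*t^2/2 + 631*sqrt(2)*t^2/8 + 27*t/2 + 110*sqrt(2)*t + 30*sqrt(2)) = t^6/2 - t^5 + 3*sqrt(2)*t^5/2 - 155*t^4/8 - 3*sqrt(2)*t^4 - 353*sqrt(2)*t^3/8 + 285*t^3/8 + 101*t^2/2 + 631*sqrt(2)*t^2/8 + 41*t/2 + 223*sqrt(2)*t/2 + 81*sqrt(2)/2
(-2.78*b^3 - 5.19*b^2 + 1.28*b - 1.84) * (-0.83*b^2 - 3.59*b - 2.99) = 2.3074*b^5 + 14.2879*b^4 + 25.8819*b^3 + 12.4501*b^2 + 2.7784*b + 5.5016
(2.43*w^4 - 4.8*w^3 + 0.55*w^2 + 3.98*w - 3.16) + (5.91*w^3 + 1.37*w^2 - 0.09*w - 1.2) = 2.43*w^4 + 1.11*w^3 + 1.92*w^2 + 3.89*w - 4.36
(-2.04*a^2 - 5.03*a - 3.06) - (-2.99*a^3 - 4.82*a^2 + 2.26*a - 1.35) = 2.99*a^3 + 2.78*a^2 - 7.29*a - 1.71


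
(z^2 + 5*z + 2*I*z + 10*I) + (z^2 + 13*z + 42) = 2*z^2 + 18*z + 2*I*z + 42 + 10*I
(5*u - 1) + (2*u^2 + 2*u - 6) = 2*u^2 + 7*u - 7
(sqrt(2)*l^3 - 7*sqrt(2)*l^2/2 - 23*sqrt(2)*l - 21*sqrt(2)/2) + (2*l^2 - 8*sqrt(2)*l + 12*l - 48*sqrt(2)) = sqrt(2)*l^3 - 7*sqrt(2)*l^2/2 + 2*l^2 - 31*sqrt(2)*l + 12*l - 117*sqrt(2)/2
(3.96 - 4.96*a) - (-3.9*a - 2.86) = 6.82 - 1.06*a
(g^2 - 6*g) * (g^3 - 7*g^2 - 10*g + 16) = g^5 - 13*g^4 + 32*g^3 + 76*g^2 - 96*g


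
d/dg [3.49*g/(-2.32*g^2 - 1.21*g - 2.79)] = (8.0968*g^2 + 4.2229*g + 9.7371)*(-2.32*g^2 + g*(4.64*g + 1.21) - 1.21*g - 2.79)/(2.32*g^2 + 1.21*g + 2.79)^3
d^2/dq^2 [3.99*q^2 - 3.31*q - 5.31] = 7.98000000000000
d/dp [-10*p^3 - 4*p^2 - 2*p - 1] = -30*p^2 - 8*p - 2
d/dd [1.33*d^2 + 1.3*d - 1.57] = 2.66*d + 1.3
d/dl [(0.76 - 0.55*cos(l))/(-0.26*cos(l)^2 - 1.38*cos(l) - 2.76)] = (0.143*cos(l)^2 - 0.3952*cos(l) - 2.5668)*sin(l)/(0.0676*cos(l)^4 + 0.7176*cos(l)^3 + 3.3396*cos(l)^2 + 7.6176*cos(l) + 7.6176)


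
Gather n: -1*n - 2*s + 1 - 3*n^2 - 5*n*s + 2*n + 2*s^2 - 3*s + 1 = -3*n^2 + n*(1 - 5*s) + 2*s^2 - 5*s + 2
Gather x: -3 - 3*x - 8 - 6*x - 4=-9*x - 15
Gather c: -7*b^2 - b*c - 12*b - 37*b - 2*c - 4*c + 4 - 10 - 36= -7*b^2 - 49*b + c*(-b - 6) - 42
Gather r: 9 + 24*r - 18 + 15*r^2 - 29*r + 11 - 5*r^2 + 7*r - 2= 10*r^2 + 2*r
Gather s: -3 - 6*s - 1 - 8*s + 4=-14*s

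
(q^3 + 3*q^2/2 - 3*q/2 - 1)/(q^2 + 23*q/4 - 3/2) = 2*(2*q^3 + 3*q^2 - 3*q - 2)/(4*q^2 + 23*q - 6)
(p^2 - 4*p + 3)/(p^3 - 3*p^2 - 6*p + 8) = (p - 3)/(p^2 - 2*p - 8)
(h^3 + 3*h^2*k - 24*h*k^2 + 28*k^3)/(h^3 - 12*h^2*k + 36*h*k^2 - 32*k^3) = (h + 7*k)/(h - 8*k)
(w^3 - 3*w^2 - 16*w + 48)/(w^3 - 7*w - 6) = (w^2 - 16)/(w^2 + 3*w + 2)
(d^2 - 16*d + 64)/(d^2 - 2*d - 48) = (d - 8)/(d + 6)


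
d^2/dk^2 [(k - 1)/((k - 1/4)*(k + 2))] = 8*(16*k^3 - 48*k^2 - 60*k - 43)/(64*k^6 + 336*k^5 + 492*k^4 + 7*k^3 - 246*k^2 + 84*k - 8)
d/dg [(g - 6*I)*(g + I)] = 2*g - 5*I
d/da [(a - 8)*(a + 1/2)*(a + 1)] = 3*a^2 - 13*a - 23/2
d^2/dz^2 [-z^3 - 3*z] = -6*z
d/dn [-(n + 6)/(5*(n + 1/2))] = 22/(5*(4*n^2 + 4*n + 1))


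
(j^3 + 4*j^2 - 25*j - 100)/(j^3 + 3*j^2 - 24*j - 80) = (j + 5)/(j + 4)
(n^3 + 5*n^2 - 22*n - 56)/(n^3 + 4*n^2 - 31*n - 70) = (n - 4)/(n - 5)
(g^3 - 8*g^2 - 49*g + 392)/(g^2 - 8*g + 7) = (g^2 - g - 56)/(g - 1)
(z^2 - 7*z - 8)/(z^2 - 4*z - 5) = (z - 8)/(z - 5)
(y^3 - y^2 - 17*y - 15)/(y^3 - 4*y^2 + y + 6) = (y^2 - 2*y - 15)/(y^2 - 5*y + 6)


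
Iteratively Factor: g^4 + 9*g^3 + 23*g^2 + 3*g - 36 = (g - 1)*(g^3 + 10*g^2 + 33*g + 36) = (g - 1)*(g + 3)*(g^2 + 7*g + 12) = (g - 1)*(g + 3)*(g + 4)*(g + 3)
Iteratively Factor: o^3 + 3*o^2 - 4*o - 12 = (o + 2)*(o^2 + o - 6) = (o - 2)*(o + 2)*(o + 3)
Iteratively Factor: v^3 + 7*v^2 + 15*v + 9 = (v + 3)*(v^2 + 4*v + 3) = (v + 3)^2*(v + 1)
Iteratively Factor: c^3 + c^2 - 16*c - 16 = (c - 4)*(c^2 + 5*c + 4) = (c - 4)*(c + 1)*(c + 4)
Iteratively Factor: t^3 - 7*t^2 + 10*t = (t - 5)*(t^2 - 2*t) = (t - 5)*(t - 2)*(t)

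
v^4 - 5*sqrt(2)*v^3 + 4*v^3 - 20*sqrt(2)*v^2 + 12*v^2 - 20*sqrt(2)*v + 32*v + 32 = (v + 2)^2*(v - 4*sqrt(2))*(v - sqrt(2))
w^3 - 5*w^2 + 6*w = w*(w - 3)*(w - 2)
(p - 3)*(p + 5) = p^2 + 2*p - 15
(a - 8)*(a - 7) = a^2 - 15*a + 56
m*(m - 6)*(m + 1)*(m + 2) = m^4 - 3*m^3 - 16*m^2 - 12*m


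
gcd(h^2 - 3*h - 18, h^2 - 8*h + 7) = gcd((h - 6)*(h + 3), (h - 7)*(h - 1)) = 1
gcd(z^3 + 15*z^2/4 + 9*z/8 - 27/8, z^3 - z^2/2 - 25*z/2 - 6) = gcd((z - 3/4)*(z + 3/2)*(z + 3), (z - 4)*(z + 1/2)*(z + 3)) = z + 3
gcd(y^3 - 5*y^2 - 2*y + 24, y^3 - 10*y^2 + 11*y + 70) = y + 2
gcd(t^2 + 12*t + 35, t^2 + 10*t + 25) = t + 5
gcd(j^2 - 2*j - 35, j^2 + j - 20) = j + 5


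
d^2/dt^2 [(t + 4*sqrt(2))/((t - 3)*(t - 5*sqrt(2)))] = 2*(-(t - 3)^2*(t - 5*sqrt(2)) + (t - 3)^2*(t + 4*sqrt(2)) - (t - 3)*(t - 5*sqrt(2))^2 + (t - 3)*(t - 5*sqrt(2))*(t + 4*sqrt(2)) + (t - 5*sqrt(2))^2*(t + 4*sqrt(2)))/((t - 3)^3*(t - 5*sqrt(2))^3)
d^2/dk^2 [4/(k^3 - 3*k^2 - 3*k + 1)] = 24*((1 - k)*(k^3 - 3*k^2 - 3*k + 1) + 3*(-k^2 + 2*k + 1)^2)/(k^3 - 3*k^2 - 3*k + 1)^3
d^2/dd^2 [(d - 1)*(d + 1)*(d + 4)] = 6*d + 8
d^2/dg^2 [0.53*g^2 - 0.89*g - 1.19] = 1.06000000000000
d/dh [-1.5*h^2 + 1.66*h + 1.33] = 1.66 - 3.0*h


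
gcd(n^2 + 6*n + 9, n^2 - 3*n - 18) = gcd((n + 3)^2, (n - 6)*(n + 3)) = n + 3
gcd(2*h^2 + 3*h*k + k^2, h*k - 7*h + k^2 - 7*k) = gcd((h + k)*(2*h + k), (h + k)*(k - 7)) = h + k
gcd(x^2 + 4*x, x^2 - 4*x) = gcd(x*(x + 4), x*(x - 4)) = x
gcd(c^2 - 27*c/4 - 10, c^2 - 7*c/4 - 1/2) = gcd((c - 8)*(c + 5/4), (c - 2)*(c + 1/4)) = 1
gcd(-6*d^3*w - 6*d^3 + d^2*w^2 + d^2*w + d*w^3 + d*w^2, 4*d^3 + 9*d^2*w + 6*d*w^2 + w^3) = 1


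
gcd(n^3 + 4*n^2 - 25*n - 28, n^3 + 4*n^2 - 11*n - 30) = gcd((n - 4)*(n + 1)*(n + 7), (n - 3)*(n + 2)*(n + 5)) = 1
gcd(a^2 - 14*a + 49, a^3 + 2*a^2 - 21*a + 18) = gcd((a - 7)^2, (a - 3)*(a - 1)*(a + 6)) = 1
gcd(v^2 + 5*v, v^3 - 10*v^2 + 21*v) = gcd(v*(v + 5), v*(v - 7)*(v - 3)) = v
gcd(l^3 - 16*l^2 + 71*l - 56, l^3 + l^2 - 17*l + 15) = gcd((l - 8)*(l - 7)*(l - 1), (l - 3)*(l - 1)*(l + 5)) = l - 1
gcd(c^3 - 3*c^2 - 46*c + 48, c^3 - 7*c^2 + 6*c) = c - 1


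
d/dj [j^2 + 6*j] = 2*j + 6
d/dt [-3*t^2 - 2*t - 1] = -6*t - 2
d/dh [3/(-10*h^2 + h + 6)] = 3*(20*h - 1)/(-10*h^2 + h + 6)^2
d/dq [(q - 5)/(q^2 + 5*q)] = (-q^2 + 10*q + 25)/(q^2*(q^2 + 10*q + 25))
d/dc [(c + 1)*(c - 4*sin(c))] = c - (c + 1)*(4*cos(c) - 1) - 4*sin(c)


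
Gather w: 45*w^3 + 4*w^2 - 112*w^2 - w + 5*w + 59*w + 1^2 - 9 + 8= 45*w^3 - 108*w^2 + 63*w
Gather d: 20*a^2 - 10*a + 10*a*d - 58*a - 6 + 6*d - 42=20*a^2 - 68*a + d*(10*a + 6) - 48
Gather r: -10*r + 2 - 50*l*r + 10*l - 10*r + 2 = 10*l + r*(-50*l - 20) + 4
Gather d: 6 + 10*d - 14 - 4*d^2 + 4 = -4*d^2 + 10*d - 4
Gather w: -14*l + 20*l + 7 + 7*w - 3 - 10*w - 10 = 6*l - 3*w - 6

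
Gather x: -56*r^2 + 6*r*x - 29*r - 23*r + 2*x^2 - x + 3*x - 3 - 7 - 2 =-56*r^2 - 52*r + 2*x^2 + x*(6*r + 2) - 12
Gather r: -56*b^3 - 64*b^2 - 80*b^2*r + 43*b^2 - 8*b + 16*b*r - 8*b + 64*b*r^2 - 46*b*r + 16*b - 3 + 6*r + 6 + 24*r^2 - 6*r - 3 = -56*b^3 - 21*b^2 + r^2*(64*b + 24) + r*(-80*b^2 - 30*b)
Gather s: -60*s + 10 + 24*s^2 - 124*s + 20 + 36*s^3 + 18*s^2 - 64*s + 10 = 36*s^3 + 42*s^2 - 248*s + 40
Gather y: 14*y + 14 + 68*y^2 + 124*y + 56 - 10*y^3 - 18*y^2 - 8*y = -10*y^3 + 50*y^2 + 130*y + 70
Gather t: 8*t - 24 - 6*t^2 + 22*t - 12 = -6*t^2 + 30*t - 36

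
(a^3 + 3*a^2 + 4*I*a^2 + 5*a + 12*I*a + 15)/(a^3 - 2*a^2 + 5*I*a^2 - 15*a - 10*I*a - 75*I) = (a - I)/(a - 5)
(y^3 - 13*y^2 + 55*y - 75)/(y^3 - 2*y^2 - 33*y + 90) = (y - 5)/(y + 6)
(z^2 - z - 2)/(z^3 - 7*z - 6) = (z - 2)/(z^2 - z - 6)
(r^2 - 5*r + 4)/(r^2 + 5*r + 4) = (r^2 - 5*r + 4)/(r^2 + 5*r + 4)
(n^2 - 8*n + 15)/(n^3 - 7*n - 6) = (n - 5)/(n^2 + 3*n + 2)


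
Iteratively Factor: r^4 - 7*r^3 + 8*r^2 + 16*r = (r + 1)*(r^3 - 8*r^2 + 16*r) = (r - 4)*(r + 1)*(r^2 - 4*r) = (r - 4)^2*(r + 1)*(r)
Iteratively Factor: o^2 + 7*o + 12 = (o + 4)*(o + 3)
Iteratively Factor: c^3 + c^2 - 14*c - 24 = (c + 3)*(c^2 - 2*c - 8) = (c + 2)*(c + 3)*(c - 4)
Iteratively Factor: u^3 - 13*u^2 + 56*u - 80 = (u - 4)*(u^2 - 9*u + 20) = (u - 5)*(u - 4)*(u - 4)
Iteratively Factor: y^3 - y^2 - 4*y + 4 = (y - 1)*(y^2 - 4) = (y - 1)*(y + 2)*(y - 2)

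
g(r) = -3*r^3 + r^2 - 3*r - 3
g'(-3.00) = -90.00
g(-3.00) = 96.00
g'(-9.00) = -750.00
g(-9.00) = 2292.00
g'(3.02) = -79.04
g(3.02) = -85.57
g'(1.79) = -28.26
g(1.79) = -22.37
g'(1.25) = -14.56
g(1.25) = -11.05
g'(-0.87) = -11.55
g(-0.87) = 2.34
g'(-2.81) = -79.68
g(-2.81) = 79.89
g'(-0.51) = -6.36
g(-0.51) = -0.81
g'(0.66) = -5.60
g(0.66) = -5.41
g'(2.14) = -39.94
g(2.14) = -34.24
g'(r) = -9*r^2 + 2*r - 3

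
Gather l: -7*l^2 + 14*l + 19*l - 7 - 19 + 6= -7*l^2 + 33*l - 20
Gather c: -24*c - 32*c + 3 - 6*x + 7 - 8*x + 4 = -56*c - 14*x + 14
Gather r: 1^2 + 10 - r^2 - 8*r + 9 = -r^2 - 8*r + 20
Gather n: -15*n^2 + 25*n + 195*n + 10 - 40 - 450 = -15*n^2 + 220*n - 480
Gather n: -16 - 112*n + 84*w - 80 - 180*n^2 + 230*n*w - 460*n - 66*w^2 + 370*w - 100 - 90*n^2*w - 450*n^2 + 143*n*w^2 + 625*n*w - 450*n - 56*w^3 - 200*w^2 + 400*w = n^2*(-90*w - 630) + n*(143*w^2 + 855*w - 1022) - 56*w^3 - 266*w^2 + 854*w - 196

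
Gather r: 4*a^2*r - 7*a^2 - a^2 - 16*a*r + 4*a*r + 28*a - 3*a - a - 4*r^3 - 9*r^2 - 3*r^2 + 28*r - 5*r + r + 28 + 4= -8*a^2 + 24*a - 4*r^3 - 12*r^2 + r*(4*a^2 - 12*a + 24) + 32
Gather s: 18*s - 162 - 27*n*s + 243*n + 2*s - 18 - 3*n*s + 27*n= 270*n + s*(20 - 30*n) - 180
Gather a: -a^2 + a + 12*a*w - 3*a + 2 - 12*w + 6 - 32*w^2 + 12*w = -a^2 + a*(12*w - 2) - 32*w^2 + 8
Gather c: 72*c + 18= 72*c + 18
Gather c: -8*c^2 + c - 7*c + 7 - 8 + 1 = -8*c^2 - 6*c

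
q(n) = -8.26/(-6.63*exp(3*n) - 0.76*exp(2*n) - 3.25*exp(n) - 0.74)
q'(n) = -8.26*(19.89*exp(3*n) + 1.52*exp(2*n) + 3.25*exp(n))/(-6.63*exp(3*n) - 0.76*exp(2*n) - 3.25*exp(n) - 0.74)^2 = (-164.2914*exp(2*n) - 12.5552*exp(n) - 26.845)*exp(n)/(6.63*exp(3*n) + 0.76*exp(2*n) + 3.25*exp(n) + 0.74)^2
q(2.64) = 0.00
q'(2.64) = -0.00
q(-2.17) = 7.30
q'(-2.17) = -2.72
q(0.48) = 0.23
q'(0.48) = -0.60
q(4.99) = 0.00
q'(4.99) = -0.00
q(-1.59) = 5.54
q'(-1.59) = -3.33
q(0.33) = 0.34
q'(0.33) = -0.83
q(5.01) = 0.00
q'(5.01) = -0.00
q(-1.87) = 6.44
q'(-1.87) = -3.06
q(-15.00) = 11.16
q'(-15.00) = 0.00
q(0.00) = 0.73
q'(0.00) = -1.57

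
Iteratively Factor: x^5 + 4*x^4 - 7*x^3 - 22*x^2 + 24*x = (x + 3)*(x^4 + x^3 - 10*x^2 + 8*x) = (x - 1)*(x + 3)*(x^3 + 2*x^2 - 8*x) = x*(x - 1)*(x + 3)*(x^2 + 2*x - 8) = x*(x - 1)*(x + 3)*(x + 4)*(x - 2)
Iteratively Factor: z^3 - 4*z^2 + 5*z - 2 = (z - 1)*(z^2 - 3*z + 2) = (z - 2)*(z - 1)*(z - 1)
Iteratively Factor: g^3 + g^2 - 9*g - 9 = (g - 3)*(g^2 + 4*g + 3) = (g - 3)*(g + 3)*(g + 1)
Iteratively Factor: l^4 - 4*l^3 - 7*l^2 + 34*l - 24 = (l + 3)*(l^3 - 7*l^2 + 14*l - 8) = (l - 1)*(l + 3)*(l^2 - 6*l + 8) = (l - 2)*(l - 1)*(l + 3)*(l - 4)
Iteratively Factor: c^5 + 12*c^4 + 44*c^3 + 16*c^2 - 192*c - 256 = (c + 4)*(c^4 + 8*c^3 + 12*c^2 - 32*c - 64) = (c + 4)^2*(c^3 + 4*c^2 - 4*c - 16) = (c + 2)*(c + 4)^2*(c^2 + 2*c - 8) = (c - 2)*(c + 2)*(c + 4)^2*(c + 4)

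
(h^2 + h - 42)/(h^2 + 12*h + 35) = (h - 6)/(h + 5)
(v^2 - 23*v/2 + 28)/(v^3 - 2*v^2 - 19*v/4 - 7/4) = 2*(v - 8)/(2*v^2 + 3*v + 1)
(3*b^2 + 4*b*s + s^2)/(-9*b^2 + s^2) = (b + s)/(-3*b + s)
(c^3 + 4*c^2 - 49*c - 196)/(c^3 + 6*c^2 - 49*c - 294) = (c + 4)/(c + 6)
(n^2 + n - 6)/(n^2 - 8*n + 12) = (n + 3)/(n - 6)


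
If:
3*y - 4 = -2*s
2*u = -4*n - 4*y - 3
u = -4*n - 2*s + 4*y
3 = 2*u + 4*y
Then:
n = -3/2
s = 25/12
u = 29/18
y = -1/18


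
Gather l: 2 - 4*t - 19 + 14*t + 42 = 10*t + 25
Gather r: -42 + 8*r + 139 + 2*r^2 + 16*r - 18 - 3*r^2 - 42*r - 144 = -r^2 - 18*r - 65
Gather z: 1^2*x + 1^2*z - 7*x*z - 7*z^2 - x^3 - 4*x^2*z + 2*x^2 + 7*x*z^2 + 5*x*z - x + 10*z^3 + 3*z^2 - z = -x^3 + 2*x^2 + 10*z^3 + z^2*(7*x - 4) + z*(-4*x^2 - 2*x)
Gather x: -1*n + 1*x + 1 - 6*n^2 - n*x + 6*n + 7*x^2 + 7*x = -6*n^2 + 5*n + 7*x^2 + x*(8 - n) + 1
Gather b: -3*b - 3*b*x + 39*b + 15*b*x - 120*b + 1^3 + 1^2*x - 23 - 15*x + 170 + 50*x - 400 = b*(12*x - 84) + 36*x - 252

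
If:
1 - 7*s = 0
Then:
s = 1/7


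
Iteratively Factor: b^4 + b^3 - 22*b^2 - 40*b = (b + 4)*(b^3 - 3*b^2 - 10*b) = (b + 2)*(b + 4)*(b^2 - 5*b) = (b - 5)*(b + 2)*(b + 4)*(b)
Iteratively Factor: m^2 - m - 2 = (m - 2)*(m + 1)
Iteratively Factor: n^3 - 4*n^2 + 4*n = (n)*(n^2 - 4*n + 4) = n*(n - 2)*(n - 2)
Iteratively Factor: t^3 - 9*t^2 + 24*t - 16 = (t - 4)*(t^2 - 5*t + 4) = (t - 4)*(t - 1)*(t - 4)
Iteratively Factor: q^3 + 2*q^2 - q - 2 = (q + 2)*(q^2 - 1) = (q + 1)*(q + 2)*(q - 1)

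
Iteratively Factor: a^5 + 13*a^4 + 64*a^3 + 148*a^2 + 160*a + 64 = (a + 4)*(a^4 + 9*a^3 + 28*a^2 + 36*a + 16) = (a + 2)*(a + 4)*(a^3 + 7*a^2 + 14*a + 8) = (a + 2)^2*(a + 4)*(a^2 + 5*a + 4) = (a + 2)^2*(a + 4)^2*(a + 1)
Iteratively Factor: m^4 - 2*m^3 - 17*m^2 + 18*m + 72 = (m + 2)*(m^3 - 4*m^2 - 9*m + 36) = (m - 3)*(m + 2)*(m^2 - m - 12) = (m - 3)*(m + 2)*(m + 3)*(m - 4)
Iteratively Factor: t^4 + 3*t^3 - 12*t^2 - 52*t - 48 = (t + 3)*(t^3 - 12*t - 16) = (t + 2)*(t + 3)*(t^2 - 2*t - 8) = (t + 2)^2*(t + 3)*(t - 4)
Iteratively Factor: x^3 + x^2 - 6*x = (x + 3)*(x^2 - 2*x) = (x - 2)*(x + 3)*(x)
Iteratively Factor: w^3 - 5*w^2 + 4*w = (w - 4)*(w^2 - w) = w*(w - 4)*(w - 1)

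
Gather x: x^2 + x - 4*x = x^2 - 3*x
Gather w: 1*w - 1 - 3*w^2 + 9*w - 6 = -3*w^2 + 10*w - 7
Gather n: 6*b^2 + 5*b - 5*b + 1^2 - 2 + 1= 6*b^2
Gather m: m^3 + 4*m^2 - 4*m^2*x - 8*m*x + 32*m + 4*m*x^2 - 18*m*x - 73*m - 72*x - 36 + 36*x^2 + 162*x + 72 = m^3 + m^2*(4 - 4*x) + m*(4*x^2 - 26*x - 41) + 36*x^2 + 90*x + 36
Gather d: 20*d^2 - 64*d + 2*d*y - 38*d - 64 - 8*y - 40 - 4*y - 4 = 20*d^2 + d*(2*y - 102) - 12*y - 108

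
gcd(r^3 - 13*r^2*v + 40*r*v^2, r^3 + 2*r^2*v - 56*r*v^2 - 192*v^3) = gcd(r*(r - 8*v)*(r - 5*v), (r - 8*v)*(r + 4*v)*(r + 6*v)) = r - 8*v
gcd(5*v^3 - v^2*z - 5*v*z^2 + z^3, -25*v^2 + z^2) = -5*v + z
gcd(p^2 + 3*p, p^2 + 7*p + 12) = p + 3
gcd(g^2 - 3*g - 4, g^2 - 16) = g - 4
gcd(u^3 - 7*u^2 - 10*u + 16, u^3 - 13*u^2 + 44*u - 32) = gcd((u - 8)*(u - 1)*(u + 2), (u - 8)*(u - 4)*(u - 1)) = u^2 - 9*u + 8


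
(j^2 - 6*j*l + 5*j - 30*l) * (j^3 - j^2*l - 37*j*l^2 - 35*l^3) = j^5 - 7*j^4*l + 5*j^4 - 31*j^3*l^2 - 35*j^3*l + 187*j^2*l^3 - 155*j^2*l^2 + 210*j*l^4 + 935*j*l^3 + 1050*l^4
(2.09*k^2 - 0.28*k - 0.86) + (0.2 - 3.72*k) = 2.09*k^2 - 4.0*k - 0.66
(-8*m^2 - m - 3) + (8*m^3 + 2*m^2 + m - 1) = 8*m^3 - 6*m^2 - 4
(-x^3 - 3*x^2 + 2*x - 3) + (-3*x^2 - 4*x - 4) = -x^3 - 6*x^2 - 2*x - 7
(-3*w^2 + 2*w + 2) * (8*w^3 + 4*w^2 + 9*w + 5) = -24*w^5 + 4*w^4 - 3*w^3 + 11*w^2 + 28*w + 10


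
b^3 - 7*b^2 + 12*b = b*(b - 4)*(b - 3)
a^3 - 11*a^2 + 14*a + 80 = (a - 8)*(a - 5)*(a + 2)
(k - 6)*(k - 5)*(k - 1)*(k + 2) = k^4 - 10*k^3 + 17*k^2 + 52*k - 60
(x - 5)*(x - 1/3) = x^2 - 16*x/3 + 5/3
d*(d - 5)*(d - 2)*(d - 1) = d^4 - 8*d^3 + 17*d^2 - 10*d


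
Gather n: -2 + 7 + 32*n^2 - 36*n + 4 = 32*n^2 - 36*n + 9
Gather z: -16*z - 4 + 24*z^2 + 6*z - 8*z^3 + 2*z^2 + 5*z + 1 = -8*z^3 + 26*z^2 - 5*z - 3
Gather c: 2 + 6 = 8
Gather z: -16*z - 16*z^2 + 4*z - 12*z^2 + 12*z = -28*z^2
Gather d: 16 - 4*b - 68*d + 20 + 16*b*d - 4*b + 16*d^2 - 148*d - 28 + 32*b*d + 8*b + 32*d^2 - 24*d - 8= 48*d^2 + d*(48*b - 240)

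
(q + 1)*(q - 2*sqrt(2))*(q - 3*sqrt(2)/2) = q^3 - 7*sqrt(2)*q^2/2 + q^2 - 7*sqrt(2)*q/2 + 6*q + 6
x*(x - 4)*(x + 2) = x^3 - 2*x^2 - 8*x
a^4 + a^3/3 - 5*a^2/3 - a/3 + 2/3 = (a - 1)*(a - 2/3)*(a + 1)^2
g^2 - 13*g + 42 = (g - 7)*(g - 6)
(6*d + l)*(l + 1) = 6*d*l + 6*d + l^2 + l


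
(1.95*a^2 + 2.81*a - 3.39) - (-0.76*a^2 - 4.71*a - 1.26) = 2.71*a^2 + 7.52*a - 2.13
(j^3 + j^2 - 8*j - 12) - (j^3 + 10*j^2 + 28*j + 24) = -9*j^2 - 36*j - 36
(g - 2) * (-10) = 20 - 10*g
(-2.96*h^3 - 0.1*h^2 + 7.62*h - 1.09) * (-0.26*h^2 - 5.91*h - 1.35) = 0.7696*h^5 + 17.5196*h^4 + 2.6058*h^3 - 44.6158*h^2 - 3.8451*h + 1.4715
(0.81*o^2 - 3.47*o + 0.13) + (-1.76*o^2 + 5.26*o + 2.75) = -0.95*o^2 + 1.79*o + 2.88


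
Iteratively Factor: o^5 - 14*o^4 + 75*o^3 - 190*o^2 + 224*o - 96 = (o - 3)*(o^4 - 11*o^3 + 42*o^2 - 64*o + 32) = (o - 3)*(o - 2)*(o^3 - 9*o^2 + 24*o - 16) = (o - 3)*(o - 2)*(o - 1)*(o^2 - 8*o + 16) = (o - 4)*(o - 3)*(o - 2)*(o - 1)*(o - 4)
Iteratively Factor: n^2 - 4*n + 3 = (n - 1)*(n - 3)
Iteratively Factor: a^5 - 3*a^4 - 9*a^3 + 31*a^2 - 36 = (a + 1)*(a^4 - 4*a^3 - 5*a^2 + 36*a - 36) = (a + 1)*(a + 3)*(a^3 - 7*a^2 + 16*a - 12) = (a - 3)*(a + 1)*(a + 3)*(a^2 - 4*a + 4) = (a - 3)*(a - 2)*(a + 1)*(a + 3)*(a - 2)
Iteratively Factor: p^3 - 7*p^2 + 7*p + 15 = (p - 5)*(p^2 - 2*p - 3) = (p - 5)*(p + 1)*(p - 3)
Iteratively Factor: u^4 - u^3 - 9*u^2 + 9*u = (u + 3)*(u^3 - 4*u^2 + 3*u) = u*(u + 3)*(u^2 - 4*u + 3) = u*(u - 1)*(u + 3)*(u - 3)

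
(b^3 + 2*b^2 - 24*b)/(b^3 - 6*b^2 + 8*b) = (b + 6)/(b - 2)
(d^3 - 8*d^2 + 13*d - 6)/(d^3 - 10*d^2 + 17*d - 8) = (d - 6)/(d - 8)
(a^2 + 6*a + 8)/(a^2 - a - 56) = (a^2 + 6*a + 8)/(a^2 - a - 56)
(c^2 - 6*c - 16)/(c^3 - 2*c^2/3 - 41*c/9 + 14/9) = 9*(c - 8)/(9*c^2 - 24*c + 7)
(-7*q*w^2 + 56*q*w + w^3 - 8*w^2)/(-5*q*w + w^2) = (7*q*w - 56*q - w^2 + 8*w)/(5*q - w)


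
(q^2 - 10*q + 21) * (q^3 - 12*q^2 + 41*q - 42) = q^5 - 22*q^4 + 182*q^3 - 704*q^2 + 1281*q - 882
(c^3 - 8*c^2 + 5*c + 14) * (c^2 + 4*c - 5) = c^5 - 4*c^4 - 32*c^3 + 74*c^2 + 31*c - 70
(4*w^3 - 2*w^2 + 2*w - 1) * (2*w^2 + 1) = 8*w^5 - 4*w^4 + 8*w^3 - 4*w^2 + 2*w - 1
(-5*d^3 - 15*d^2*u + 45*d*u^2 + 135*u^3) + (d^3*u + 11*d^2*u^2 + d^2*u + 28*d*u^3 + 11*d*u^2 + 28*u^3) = d^3*u - 5*d^3 + 11*d^2*u^2 - 14*d^2*u + 28*d*u^3 + 56*d*u^2 + 163*u^3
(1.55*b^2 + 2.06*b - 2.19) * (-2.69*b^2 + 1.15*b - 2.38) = -4.1695*b^4 - 3.7589*b^3 + 4.5711*b^2 - 7.4213*b + 5.2122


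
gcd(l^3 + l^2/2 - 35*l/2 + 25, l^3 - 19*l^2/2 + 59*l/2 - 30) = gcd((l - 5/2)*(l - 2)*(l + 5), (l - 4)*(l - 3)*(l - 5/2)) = l - 5/2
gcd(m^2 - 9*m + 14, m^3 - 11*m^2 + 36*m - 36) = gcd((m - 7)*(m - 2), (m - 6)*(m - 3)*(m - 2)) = m - 2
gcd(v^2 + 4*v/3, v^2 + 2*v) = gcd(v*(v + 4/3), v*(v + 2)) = v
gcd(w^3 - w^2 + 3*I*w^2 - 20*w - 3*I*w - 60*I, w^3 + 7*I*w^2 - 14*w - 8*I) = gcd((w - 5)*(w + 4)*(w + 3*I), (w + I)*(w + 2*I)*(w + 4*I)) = 1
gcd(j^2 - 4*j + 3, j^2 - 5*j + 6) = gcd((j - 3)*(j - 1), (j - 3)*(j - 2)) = j - 3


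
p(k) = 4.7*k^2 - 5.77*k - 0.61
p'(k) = 9.4*k - 5.77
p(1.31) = -0.10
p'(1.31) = 6.54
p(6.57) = 164.36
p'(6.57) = 55.99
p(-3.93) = 94.66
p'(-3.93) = -42.71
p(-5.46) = 171.01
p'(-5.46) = -57.09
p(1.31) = -0.10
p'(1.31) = 6.54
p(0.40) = -2.17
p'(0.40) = -2.01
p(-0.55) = 3.99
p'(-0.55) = -10.94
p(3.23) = 29.79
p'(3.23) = 24.59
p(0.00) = -0.61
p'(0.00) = -5.77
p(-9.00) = 432.02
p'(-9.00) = -90.37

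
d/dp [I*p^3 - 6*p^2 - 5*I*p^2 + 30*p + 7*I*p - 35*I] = 3*I*p^2 - 12*p - 10*I*p + 30 + 7*I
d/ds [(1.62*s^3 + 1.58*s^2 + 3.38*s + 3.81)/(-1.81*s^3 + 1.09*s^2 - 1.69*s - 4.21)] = (-1.77635683940025e-15*s^5 + 4.6256*s^4 + 6.76*s^3 - 6.1267*s^2 - 21.6094*s - 7.7909)/(3.2761*s^6 - 3.9458*s^5 + 7.3059*s^4 + 11.556*s^3 - 6.3217*s^2 + 14.2298*s + 17.7241)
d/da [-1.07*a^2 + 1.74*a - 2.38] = 1.74 - 2.14*a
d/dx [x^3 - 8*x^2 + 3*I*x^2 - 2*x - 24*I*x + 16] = 3*x^2 + x*(-16 + 6*I) - 2 - 24*I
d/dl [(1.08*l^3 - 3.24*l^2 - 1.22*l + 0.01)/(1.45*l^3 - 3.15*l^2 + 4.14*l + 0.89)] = (8.88178419700125e-16*l^5 + 1.296*l^4 + 12.4804*l^3 - 14.4165*l^2 - 5.7042*l - 1.1272)/(2.1025*l^6 - 9.135*l^5 + 21.9285*l^4 - 23.501*l^3 + 11.5326*l^2 + 7.3692*l + 0.7921)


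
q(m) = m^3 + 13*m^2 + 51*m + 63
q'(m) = 3*m^2 + 26*m + 51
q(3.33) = 413.91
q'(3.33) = 170.85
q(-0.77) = 30.98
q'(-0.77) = 32.76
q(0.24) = 76.00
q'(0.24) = 57.41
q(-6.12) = 8.57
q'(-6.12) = 4.24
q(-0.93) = 26.01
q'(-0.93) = 29.41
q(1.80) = 202.75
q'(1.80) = 107.52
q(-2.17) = 3.33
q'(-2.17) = 8.71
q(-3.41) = 0.60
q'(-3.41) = -2.78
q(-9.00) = -72.00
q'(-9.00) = 60.00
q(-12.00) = -405.00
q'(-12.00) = 171.00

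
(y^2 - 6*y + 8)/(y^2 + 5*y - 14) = (y - 4)/(y + 7)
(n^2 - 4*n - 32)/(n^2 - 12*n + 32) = (n + 4)/(n - 4)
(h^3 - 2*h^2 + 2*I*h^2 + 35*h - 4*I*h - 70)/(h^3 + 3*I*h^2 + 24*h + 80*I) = (h^2 + h*(-2 + 7*I) - 14*I)/(h^2 + 8*I*h - 16)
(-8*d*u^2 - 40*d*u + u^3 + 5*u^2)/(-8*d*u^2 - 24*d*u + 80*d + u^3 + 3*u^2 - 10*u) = u/(u - 2)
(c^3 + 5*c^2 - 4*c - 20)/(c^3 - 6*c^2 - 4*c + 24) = (c + 5)/(c - 6)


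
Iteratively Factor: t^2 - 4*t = (t)*(t - 4)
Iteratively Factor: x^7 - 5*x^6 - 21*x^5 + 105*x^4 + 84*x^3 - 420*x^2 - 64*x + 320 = (x - 1)*(x^6 - 4*x^5 - 25*x^4 + 80*x^3 + 164*x^2 - 256*x - 320) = (x - 1)*(x + 1)*(x^5 - 5*x^4 - 20*x^3 + 100*x^2 + 64*x - 320) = (x - 1)*(x + 1)*(x + 2)*(x^4 - 7*x^3 - 6*x^2 + 112*x - 160) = (x - 4)*(x - 1)*(x + 1)*(x + 2)*(x^3 - 3*x^2 - 18*x + 40) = (x - 4)*(x - 1)*(x + 1)*(x + 2)*(x + 4)*(x^2 - 7*x + 10) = (x - 4)*(x - 2)*(x - 1)*(x + 1)*(x + 2)*(x + 4)*(x - 5)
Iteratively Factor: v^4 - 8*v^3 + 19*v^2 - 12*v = (v - 3)*(v^3 - 5*v^2 + 4*v) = v*(v - 3)*(v^2 - 5*v + 4) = v*(v - 4)*(v - 3)*(v - 1)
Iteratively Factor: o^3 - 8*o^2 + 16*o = (o - 4)*(o^2 - 4*o) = (o - 4)^2*(o)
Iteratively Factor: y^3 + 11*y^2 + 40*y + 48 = (y + 3)*(y^2 + 8*y + 16) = (y + 3)*(y + 4)*(y + 4)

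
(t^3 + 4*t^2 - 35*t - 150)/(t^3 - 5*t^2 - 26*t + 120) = (t + 5)/(t - 4)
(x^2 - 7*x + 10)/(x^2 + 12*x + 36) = (x^2 - 7*x + 10)/(x^2 + 12*x + 36)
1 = 1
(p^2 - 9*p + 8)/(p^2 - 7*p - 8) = (p - 1)/(p + 1)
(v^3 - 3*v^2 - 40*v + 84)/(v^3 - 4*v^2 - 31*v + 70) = (v + 6)/(v + 5)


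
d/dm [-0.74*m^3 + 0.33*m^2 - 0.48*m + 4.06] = -2.22*m^2 + 0.66*m - 0.48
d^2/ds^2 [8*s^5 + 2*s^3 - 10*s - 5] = 160*s^3 + 12*s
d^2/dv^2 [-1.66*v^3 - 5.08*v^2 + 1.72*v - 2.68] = -9.96*v - 10.16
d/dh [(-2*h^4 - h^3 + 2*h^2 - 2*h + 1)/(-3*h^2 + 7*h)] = (12*h^5 - 39*h^4 - 14*h^3 + 8*h^2 + 6*h - 7)/(h^2*(9*h^2 - 42*h + 49))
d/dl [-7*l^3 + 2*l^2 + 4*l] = -21*l^2 + 4*l + 4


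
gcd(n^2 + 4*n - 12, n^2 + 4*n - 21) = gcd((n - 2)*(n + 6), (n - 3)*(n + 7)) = 1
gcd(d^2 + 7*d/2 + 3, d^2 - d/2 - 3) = d + 3/2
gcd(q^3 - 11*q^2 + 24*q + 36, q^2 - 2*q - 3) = q + 1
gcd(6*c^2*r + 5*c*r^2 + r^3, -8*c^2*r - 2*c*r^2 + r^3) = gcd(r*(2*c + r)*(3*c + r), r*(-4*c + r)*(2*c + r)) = 2*c*r + r^2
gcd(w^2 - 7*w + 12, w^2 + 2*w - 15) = w - 3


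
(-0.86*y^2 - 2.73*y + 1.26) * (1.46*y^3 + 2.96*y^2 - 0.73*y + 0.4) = -1.2556*y^5 - 6.5314*y^4 - 5.6134*y^3 + 5.3785*y^2 - 2.0118*y + 0.504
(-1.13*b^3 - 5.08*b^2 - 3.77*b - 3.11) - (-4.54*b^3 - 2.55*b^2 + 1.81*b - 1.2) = 3.41*b^3 - 2.53*b^2 - 5.58*b - 1.91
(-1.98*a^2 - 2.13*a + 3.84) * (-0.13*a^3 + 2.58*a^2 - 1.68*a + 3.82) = 0.2574*a^5 - 4.8315*a^4 - 2.6682*a^3 + 5.922*a^2 - 14.5878*a + 14.6688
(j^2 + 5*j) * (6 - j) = -j^3 + j^2 + 30*j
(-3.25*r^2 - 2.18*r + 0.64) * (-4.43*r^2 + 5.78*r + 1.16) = 14.3975*r^4 - 9.1276*r^3 - 19.2056*r^2 + 1.1704*r + 0.7424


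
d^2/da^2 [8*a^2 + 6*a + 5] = 16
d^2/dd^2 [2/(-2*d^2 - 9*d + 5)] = 4*(4*d^2 + 18*d - (4*d + 9)^2 - 10)/(2*d^2 + 9*d - 5)^3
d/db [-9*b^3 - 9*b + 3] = -27*b^2 - 9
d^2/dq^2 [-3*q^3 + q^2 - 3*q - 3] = 2 - 18*q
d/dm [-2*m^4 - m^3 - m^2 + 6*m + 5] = -8*m^3 - 3*m^2 - 2*m + 6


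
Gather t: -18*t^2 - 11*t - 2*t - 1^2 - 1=-18*t^2 - 13*t - 2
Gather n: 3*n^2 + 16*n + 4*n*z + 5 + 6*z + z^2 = 3*n^2 + n*(4*z + 16) + z^2 + 6*z + 5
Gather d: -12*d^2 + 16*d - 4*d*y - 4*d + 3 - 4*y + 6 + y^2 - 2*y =-12*d^2 + d*(12 - 4*y) + y^2 - 6*y + 9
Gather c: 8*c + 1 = 8*c + 1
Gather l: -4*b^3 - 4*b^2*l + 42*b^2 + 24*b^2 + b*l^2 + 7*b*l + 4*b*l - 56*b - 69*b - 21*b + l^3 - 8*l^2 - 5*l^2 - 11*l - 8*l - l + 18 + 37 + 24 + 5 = -4*b^3 + 66*b^2 - 146*b + l^3 + l^2*(b - 13) + l*(-4*b^2 + 11*b - 20) + 84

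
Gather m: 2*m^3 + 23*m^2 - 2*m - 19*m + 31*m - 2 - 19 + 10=2*m^3 + 23*m^2 + 10*m - 11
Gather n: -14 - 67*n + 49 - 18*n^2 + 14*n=-18*n^2 - 53*n + 35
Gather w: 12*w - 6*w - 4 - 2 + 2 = 6*w - 4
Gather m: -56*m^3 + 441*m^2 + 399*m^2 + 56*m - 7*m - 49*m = -56*m^3 + 840*m^2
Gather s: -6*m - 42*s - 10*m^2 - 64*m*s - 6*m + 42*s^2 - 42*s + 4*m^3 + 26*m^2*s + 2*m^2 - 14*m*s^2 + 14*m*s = 4*m^3 - 8*m^2 - 12*m + s^2*(42 - 14*m) + s*(26*m^2 - 50*m - 84)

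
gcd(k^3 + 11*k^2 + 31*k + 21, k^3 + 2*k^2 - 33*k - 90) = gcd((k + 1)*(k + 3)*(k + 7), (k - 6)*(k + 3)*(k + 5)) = k + 3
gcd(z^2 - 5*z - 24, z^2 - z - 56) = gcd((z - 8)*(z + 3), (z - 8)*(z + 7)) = z - 8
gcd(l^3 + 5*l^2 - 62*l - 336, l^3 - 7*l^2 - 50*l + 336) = l^2 - l - 56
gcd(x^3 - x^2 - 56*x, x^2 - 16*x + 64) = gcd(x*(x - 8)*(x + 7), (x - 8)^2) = x - 8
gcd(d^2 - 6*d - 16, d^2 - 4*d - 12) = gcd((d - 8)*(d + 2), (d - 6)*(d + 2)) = d + 2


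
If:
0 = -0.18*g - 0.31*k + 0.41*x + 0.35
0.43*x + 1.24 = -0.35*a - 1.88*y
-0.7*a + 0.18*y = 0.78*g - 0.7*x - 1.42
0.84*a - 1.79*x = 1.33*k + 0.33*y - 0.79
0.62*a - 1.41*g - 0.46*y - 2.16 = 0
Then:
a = 2.30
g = -0.13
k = 1.77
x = 0.42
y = -1.18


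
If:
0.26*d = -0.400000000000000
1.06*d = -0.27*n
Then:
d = -1.54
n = 6.04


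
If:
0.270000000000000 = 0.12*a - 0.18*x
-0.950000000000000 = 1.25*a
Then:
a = -0.76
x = -2.01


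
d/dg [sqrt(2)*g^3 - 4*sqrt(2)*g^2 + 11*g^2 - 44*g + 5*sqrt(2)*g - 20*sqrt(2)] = 3*sqrt(2)*g^2 - 8*sqrt(2)*g + 22*g - 44 + 5*sqrt(2)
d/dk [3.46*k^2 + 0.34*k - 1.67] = 6.92*k + 0.34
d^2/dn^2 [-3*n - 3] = 0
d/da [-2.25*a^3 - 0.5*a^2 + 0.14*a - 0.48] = -6.75*a^2 - 1.0*a + 0.14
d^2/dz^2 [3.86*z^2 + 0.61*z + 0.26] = 7.72000000000000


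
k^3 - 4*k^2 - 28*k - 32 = (k - 8)*(k + 2)^2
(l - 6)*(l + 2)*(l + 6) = l^3 + 2*l^2 - 36*l - 72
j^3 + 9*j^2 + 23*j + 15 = (j + 1)*(j + 3)*(j + 5)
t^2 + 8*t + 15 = (t + 3)*(t + 5)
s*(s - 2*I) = s^2 - 2*I*s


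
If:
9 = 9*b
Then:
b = 1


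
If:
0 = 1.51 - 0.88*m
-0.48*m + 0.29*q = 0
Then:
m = 1.72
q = 2.84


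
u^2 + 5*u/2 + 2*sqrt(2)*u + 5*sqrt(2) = (u + 5/2)*(u + 2*sqrt(2))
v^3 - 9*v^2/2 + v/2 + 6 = (v - 4)*(v - 3/2)*(v + 1)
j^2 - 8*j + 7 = (j - 7)*(j - 1)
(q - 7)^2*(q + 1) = q^3 - 13*q^2 + 35*q + 49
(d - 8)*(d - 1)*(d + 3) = d^3 - 6*d^2 - 19*d + 24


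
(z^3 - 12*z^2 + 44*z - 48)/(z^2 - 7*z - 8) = (-z^3 + 12*z^2 - 44*z + 48)/(-z^2 + 7*z + 8)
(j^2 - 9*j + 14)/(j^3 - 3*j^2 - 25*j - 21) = (j - 2)/(j^2 + 4*j + 3)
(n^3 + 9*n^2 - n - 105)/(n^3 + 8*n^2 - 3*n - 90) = (n + 7)/(n + 6)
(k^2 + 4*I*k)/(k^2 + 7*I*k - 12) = k/(k + 3*I)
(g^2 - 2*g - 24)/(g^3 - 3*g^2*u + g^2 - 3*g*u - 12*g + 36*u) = (6 - g)/(-g^2 + 3*g*u + 3*g - 9*u)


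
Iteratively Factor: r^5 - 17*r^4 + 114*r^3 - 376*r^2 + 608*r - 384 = (r - 3)*(r^4 - 14*r^3 + 72*r^2 - 160*r + 128) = (r - 3)*(r - 2)*(r^3 - 12*r^2 + 48*r - 64) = (r - 4)*(r - 3)*(r - 2)*(r^2 - 8*r + 16) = (r - 4)^2*(r - 3)*(r - 2)*(r - 4)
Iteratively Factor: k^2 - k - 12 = (k - 4)*(k + 3)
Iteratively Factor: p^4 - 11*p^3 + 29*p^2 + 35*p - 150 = (p + 2)*(p^3 - 13*p^2 + 55*p - 75) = (p - 5)*(p + 2)*(p^2 - 8*p + 15) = (p - 5)^2*(p + 2)*(p - 3)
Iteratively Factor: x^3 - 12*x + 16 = (x - 2)*(x^2 + 2*x - 8) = (x - 2)*(x + 4)*(x - 2)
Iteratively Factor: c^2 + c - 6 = (c + 3)*(c - 2)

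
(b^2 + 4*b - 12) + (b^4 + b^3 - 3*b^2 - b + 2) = b^4 + b^3 - 2*b^2 + 3*b - 10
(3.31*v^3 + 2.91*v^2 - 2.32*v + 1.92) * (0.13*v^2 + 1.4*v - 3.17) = 0.4303*v^5 + 5.0123*v^4 - 6.7203*v^3 - 12.2231*v^2 + 10.0424*v - 6.0864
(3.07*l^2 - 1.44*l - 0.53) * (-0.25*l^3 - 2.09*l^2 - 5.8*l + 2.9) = -0.7675*l^5 - 6.0563*l^4 - 14.6639*l^3 + 18.3627*l^2 - 1.102*l - 1.537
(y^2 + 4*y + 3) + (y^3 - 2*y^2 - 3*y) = y^3 - y^2 + y + 3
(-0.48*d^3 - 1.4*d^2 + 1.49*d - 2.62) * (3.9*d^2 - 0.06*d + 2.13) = -1.872*d^5 - 5.4312*d^4 + 4.8726*d^3 - 13.2894*d^2 + 3.3309*d - 5.5806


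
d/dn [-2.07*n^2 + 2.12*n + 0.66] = 2.12 - 4.14*n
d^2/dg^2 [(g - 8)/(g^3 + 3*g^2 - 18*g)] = 6*(g*(g^2 + 3*g - 18)*(-g^2 - 2*g - (g - 8)*(g + 1) + 6) + 3*(g - 8)*(g^2 + 2*g - 6)^2)/(g^3*(g^2 + 3*g - 18)^3)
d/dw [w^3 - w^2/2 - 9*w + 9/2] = 3*w^2 - w - 9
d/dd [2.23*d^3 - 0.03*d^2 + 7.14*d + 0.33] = 6.69*d^2 - 0.06*d + 7.14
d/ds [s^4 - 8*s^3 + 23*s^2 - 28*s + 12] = 4*s^3 - 24*s^2 + 46*s - 28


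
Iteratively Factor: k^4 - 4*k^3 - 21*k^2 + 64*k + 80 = (k - 4)*(k^3 - 21*k - 20) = (k - 5)*(k - 4)*(k^2 + 5*k + 4) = (k - 5)*(k - 4)*(k + 1)*(k + 4)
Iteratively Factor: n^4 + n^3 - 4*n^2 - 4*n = (n - 2)*(n^3 + 3*n^2 + 2*n) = n*(n - 2)*(n^2 + 3*n + 2) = n*(n - 2)*(n + 1)*(n + 2)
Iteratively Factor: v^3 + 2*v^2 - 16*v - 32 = (v + 2)*(v^2 - 16) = (v + 2)*(v + 4)*(v - 4)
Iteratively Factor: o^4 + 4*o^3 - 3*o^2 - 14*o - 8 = (o + 1)*(o^3 + 3*o^2 - 6*o - 8) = (o + 1)*(o + 4)*(o^2 - o - 2) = (o - 2)*(o + 1)*(o + 4)*(o + 1)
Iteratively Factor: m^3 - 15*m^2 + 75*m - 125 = (m - 5)*(m^2 - 10*m + 25) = (m - 5)^2*(m - 5)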